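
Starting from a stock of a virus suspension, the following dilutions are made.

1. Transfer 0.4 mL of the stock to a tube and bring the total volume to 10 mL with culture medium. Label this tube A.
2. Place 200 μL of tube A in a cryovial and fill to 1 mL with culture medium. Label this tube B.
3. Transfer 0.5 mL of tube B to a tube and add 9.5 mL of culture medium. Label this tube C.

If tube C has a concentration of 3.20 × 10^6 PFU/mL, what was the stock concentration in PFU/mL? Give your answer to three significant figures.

8.00 × 10^9 PFU/mL

Step 1: 0.4 mL brought to 10 mL → factor 10/0.4 = 25
Step 2: 200 μL brought to 1 mL → factor 1000/200 = 5
Step 3: 0.5 mL + 9.5 mL = 10 mL total → factor 10/0.5 = 20
Overall dilution factor = 25 × 5 × 20 = 2500
Stock = 3.20 × 10^6 PFU/mL × 2500 = 8.00 × 10^9 PFU/mL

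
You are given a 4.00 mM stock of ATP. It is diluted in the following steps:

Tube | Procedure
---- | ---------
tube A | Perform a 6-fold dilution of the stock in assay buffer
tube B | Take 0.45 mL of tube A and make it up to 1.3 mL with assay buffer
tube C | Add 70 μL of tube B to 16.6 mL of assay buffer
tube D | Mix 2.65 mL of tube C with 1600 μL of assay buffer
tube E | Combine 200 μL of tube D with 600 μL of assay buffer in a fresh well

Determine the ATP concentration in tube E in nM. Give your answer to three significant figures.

Step 1: 6-fold → factor 6
Step 2: 0.45 mL brought to 1.3 mL → factor 1.3/0.45 = 2.8889
Step 3: 70 μL + 16.6 mL = 16670 μL total → factor 16670/70 = 238.14
Step 4: 2.65 mL + 1600 μL = 4.25 mL total → factor 4.25/2.65 = 1.6038
Step 5: 200 μL + 600 μL = 800 μL total → factor 800/200 = 4
Overall dilution factor = 6 × 2.8889 × 238.14 × 1.6038 × 4 = 26480
Final = 4.00 mM / 26480 = 0.0001511 mM = 151 nM

151 nM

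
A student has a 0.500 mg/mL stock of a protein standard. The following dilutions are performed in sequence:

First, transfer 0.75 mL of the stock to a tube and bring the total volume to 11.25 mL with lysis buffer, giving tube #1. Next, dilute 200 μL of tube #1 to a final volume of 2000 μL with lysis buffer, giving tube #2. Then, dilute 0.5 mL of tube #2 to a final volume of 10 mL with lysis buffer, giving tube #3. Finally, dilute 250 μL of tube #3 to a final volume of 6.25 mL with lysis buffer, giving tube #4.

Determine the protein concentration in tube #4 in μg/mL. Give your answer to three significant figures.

0.00667 μg/mL

Step 1: 0.75 mL brought to 11.25 mL → factor 11.25/0.75 = 15
Step 2: 200 μL brought to 2000 μL → factor 2000/200 = 10
Step 3: 0.5 mL brought to 10 mL → factor 10/0.5 = 20
Step 4: 250 μL brought to 6.25 mL → factor 6250/250 = 25
Overall dilution factor = 15 × 10 × 20 × 25 = 75000
Final = 0.500 mg/mL / 75000 = 6.667 × 10^-6 mg/mL = 0.00667 μg/mL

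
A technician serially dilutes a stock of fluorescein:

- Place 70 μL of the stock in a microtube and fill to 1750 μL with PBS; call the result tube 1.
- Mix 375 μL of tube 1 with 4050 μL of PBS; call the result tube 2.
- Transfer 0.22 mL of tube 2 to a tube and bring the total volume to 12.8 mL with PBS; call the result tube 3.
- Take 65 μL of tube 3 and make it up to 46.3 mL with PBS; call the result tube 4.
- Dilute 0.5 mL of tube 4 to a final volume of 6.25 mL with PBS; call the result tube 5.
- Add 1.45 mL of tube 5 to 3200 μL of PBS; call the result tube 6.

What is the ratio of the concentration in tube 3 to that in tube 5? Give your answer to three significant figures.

Step 1: 70 μL brought to 1750 μL → factor 1750/70 = 25
Step 2: 375 μL + 4050 μL = 4425 μL total → factor 4425/375 = 11.8
Step 3: 0.22 mL brought to 12.8 mL → factor 12.8/0.22 = 58.182
Step 4: 65 μL brought to 46.3 mL → factor 46300/65 = 712.31
Step 5: 0.5 mL brought to 6.25 mL → factor 6.25/0.5 = 12.5
Dilution factor to tube 3 = 17164; to tube 5 = 1.5282 × 10^8
[tube 3]/[tube 5] = (factor to tube 5)/(factor to tube 3) = 1.5282 × 10^8/17164 = 8.90 × 10^3

8.90 × 10^3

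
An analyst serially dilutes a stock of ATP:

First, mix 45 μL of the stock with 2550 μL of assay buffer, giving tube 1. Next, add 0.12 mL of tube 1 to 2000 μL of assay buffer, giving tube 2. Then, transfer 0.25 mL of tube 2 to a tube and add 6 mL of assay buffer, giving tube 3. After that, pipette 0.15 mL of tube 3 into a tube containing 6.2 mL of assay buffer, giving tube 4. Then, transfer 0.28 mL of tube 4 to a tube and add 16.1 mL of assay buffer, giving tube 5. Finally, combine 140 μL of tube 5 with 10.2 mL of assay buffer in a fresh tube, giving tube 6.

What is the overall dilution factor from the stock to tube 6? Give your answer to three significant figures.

4.66 × 10^9

Step 1: 45 μL + 2550 μL = 2595 μL total → factor 2595/45 = 57.667
Step 2: 0.12 mL + 2000 μL = 2.12 mL total → factor 2.12/0.12 = 17.667
Step 3: 0.25 mL + 6 mL = 6.25 mL total → factor 6.25/0.25 = 25
Step 4: 0.15 mL + 6.2 mL = 6.35 mL total → factor 6.35/0.15 = 42.333
Step 5: 0.28 mL + 16.1 mL = 16.38 mL total → factor 16.38/0.28 = 58.5
Step 6: 140 μL + 10.2 mL = 10340 μL total → factor 10340/140 = 73.857
Overall dilution factor = 57.667 × 17.667 × 25 × 42.333 × 58.5 × 73.857 = 4.6585 × 10^9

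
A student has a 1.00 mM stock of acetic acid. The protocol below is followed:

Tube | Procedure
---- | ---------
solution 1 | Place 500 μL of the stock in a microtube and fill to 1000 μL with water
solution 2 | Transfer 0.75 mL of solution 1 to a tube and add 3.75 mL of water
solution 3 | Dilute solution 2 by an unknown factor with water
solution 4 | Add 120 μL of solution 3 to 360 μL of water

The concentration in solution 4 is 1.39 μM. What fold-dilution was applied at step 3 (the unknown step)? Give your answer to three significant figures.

Step 1: 500 μL brought to 1000 μL → factor 1000/500 = 2
Step 2: 0.75 mL + 3.75 mL = 4.5 mL total → factor 4.5/0.75 = 6
Step 3: unknown factor x
Step 4: 120 μL + 360 μL = 480 μL total → factor 480/120 = 4
Product of known-step factors = 48
Overall factor = 1.00 mM / (1.39 μM) = 719.42
x = 719.42 / 48 = 15.0

15.0-fold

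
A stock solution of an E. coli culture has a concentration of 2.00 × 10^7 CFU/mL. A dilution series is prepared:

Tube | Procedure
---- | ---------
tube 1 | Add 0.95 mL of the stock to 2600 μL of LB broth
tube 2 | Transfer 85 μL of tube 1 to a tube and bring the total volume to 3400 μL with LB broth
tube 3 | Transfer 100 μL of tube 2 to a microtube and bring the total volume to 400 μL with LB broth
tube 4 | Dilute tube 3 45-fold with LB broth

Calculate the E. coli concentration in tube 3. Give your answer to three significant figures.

3.35 × 10^4 CFU/mL

Step 1: 0.95 mL + 2600 μL = 3.55 mL total → factor 3.55/0.95 = 3.7368
Step 2: 85 μL brought to 3400 μL → factor 3400/85 = 40
Step 3: 100 μL brought to 400 μL → factor 400/100 = 4
Dilution factor through tube 3 = 3.7368 × 40 × 4 = 597.89
[tube 3] = 2.00 × 10^7 CFU/mL / 597.89 = 3.35 × 10^4 CFU/mL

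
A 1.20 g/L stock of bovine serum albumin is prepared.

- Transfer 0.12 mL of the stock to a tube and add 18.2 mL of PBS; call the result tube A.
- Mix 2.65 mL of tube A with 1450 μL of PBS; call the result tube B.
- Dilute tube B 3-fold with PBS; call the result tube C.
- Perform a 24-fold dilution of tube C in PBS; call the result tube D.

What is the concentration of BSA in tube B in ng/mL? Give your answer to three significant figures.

Step 1: 0.12 mL + 18.2 mL = 18.32 mL total → factor 18.32/0.12 = 152.67
Step 2: 2.65 mL + 1450 μL = 4.1 mL total → factor 4.1/2.65 = 1.5472
Dilution factor through tube B = 152.67 × 1.5472 = 236.2
[tube B] = 1.20 g/L / 236.2 = 0.005080 g/L = 5.08 × 10^3 ng/mL

5.08 × 10^3 ng/mL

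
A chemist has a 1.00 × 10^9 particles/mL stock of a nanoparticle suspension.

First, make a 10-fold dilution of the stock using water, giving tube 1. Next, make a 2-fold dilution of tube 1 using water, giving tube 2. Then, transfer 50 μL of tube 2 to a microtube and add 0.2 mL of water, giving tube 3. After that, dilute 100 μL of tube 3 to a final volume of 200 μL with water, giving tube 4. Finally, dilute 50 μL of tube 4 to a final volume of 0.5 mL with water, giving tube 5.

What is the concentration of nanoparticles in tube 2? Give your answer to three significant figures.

Step 1: 10-fold → factor 10
Step 2: 2-fold → factor 2
Dilution factor through tube 2 = 10 × 2 = 20
[tube 2] = 1.00 × 10^9 particles/mL / 20 = 5.00 × 10^7 particles/mL

5.00 × 10^7 particles/mL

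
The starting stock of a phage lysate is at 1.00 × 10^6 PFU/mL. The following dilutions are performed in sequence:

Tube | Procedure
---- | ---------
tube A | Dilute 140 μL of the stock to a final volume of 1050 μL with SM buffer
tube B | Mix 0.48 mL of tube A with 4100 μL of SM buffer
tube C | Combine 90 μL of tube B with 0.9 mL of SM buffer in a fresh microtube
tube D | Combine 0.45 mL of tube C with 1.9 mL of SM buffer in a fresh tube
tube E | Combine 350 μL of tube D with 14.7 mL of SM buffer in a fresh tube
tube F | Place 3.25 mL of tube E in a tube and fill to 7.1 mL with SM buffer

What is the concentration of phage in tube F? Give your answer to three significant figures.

2.59 PFU/mL

Step 1: 140 μL brought to 1050 μL → factor 1050/140 = 7.5
Step 2: 0.48 mL + 4100 μL = 4.58 mL total → factor 4.58/0.48 = 9.5417
Step 3: 90 μL + 0.9 mL = 990 μL total → factor 990/90 = 11
Step 4: 0.45 mL + 1.9 mL = 2.35 mL total → factor 2.35/0.45 = 5.2222
Step 5: 350 μL + 14.7 mL = 15050 μL total → factor 15050/350 = 43
Step 6: 3.25 mL brought to 7.1 mL → factor 7.1/3.25 = 2.1846
Overall dilution factor = 7.5 × 9.5417 × 11 × 5.2222 × 43 × 2.1846 = 3.8617 × 10^5
Final = 1.00 × 10^6 PFU/mL / 3.8617 × 10^5 = 2.59 PFU/mL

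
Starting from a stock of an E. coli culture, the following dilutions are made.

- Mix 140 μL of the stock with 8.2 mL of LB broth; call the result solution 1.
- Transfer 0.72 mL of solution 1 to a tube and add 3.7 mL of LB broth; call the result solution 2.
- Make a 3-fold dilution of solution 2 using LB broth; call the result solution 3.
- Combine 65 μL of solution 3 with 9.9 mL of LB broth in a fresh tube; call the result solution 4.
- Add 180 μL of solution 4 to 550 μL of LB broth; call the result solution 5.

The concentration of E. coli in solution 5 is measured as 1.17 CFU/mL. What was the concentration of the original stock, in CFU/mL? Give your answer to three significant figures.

7.98 × 10^5 CFU/mL

Step 1: 140 μL + 8.2 mL = 8340 μL total → factor 8340/140 = 59.571
Step 2: 0.72 mL + 3.7 mL = 4.42 mL total → factor 4.42/0.72 = 6.1389
Step 3: 3-fold → factor 3
Step 4: 65 μL + 9.9 mL = 9965 μL total → factor 9965/65 = 153.31
Step 5: 180 μL + 550 μL = 730 μL total → factor 730/180 = 4.0556
Overall dilution factor = 59.571 × 6.1389 × 3 × 153.31 × 4.0556 = 6.8212 × 10^5
Stock = 1.17 CFU/mL × 6.8212 × 10^5 = 7.98 × 10^5 CFU/mL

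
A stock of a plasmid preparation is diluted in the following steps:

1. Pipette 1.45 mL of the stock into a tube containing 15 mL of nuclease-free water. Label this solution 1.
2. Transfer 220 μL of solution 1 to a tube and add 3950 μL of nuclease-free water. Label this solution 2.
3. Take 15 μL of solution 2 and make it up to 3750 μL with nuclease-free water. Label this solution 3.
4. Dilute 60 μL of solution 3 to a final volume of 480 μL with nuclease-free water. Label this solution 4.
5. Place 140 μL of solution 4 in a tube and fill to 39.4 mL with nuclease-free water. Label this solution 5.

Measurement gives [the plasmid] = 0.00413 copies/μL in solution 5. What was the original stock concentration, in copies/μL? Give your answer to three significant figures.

Step 1: 1.45 mL + 15 mL = 16.45 mL total → factor 16.45/1.45 = 11.345
Step 2: 220 μL + 3950 μL = 4170 μL total → factor 4170/220 = 18.955
Step 3: 15 μL brought to 3750 μL → factor 3750/15 = 250
Step 4: 60 μL brought to 480 μL → factor 480/60 = 8
Step 5: 140 μL brought to 39.4 mL → factor 39400/140 = 281.43
Overall dilution factor = 11.345 × 18.955 × 250 × 8 × 281.43 = 1.2103 × 10^8
Stock = 0.00413 copies/μL × 1.2103 × 10^8 = 5.00 × 10^5 copies/μL

5.00 × 10^5 copies/μL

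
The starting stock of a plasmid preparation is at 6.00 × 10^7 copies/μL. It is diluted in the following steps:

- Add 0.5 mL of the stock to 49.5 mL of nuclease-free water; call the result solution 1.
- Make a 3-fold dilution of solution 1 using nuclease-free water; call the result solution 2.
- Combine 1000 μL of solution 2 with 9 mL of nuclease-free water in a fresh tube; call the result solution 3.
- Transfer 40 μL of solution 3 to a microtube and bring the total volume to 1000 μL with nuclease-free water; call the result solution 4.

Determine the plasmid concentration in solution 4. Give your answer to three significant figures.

800 copies/μL

Step 1: 0.5 mL + 49.5 mL = 50 mL total → factor 50/0.5 = 100
Step 2: 3-fold → factor 3
Step 3: 1000 μL + 9 mL = 10000 μL total → factor 10000/1000 = 10
Step 4: 40 μL brought to 1000 μL → factor 1000/40 = 25
Overall dilution factor = 100 × 3 × 10 × 25 = 75000
Final = 6.00 × 10^7 copies/μL / 75000 = 800 copies/μL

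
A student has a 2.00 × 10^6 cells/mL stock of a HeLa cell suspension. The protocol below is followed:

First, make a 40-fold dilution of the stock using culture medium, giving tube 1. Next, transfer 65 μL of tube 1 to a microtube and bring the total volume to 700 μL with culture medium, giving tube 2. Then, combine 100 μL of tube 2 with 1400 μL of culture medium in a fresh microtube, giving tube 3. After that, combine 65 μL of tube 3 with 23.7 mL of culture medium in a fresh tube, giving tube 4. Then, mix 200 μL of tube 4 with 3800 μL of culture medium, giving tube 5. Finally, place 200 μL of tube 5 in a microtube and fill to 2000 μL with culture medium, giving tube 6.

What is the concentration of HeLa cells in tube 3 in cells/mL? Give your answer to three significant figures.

Step 1: 40-fold → factor 40
Step 2: 65 μL brought to 700 μL → factor 700/65 = 10.769
Step 3: 100 μL + 1400 μL = 1500 μL total → factor 1500/100 = 15
Dilution factor through tube 3 = 40 × 10.769 × 15 = 6461.5
[tube 3] = 2.00 × 10^6 cells/mL / 6461.5 = 310 cells/mL

310 cells/mL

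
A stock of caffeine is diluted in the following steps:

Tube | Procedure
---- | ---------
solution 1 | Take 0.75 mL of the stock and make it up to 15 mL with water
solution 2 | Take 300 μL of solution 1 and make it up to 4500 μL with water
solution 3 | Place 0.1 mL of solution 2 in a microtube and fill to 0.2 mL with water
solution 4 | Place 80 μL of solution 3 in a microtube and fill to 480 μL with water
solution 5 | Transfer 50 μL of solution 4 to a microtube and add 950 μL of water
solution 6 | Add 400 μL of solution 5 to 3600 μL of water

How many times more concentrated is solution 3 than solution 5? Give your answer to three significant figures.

Step 1: 0.75 mL brought to 15 mL → factor 15/0.75 = 20
Step 2: 300 μL brought to 4500 μL → factor 4500/300 = 15
Step 3: 0.1 mL brought to 0.2 mL → factor 0.2/0.1 = 2
Step 4: 80 μL brought to 480 μL → factor 480/80 = 6
Step 5: 50 μL + 950 μL = 1000 μL total → factor 1000/50 = 20
Dilution factor to solution 3 = 600; to solution 5 = 72000
[solution 3]/[solution 5] = (factor to solution 5)/(factor to solution 3) = 72000/600 = 120

120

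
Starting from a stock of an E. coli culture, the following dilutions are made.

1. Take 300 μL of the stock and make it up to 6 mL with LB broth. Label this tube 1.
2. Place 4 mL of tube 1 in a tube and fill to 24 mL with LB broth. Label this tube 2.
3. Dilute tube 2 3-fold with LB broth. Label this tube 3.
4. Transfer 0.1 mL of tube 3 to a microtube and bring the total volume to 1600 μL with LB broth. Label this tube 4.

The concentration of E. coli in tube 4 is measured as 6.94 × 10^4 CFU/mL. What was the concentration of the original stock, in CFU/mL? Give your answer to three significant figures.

Step 1: 300 μL brought to 6 mL → factor 6000/300 = 20
Step 2: 4 mL brought to 24 mL → factor 24/4 = 6
Step 3: 3-fold → factor 3
Step 4: 0.1 mL brought to 1600 μL → factor 1.6/0.1 = 16
Overall dilution factor = 20 × 6 × 3 × 16 = 5760
Stock = 6.94 × 10^4 CFU/mL × 5760 = 4.00 × 10^8 CFU/mL

4.00 × 10^8 CFU/mL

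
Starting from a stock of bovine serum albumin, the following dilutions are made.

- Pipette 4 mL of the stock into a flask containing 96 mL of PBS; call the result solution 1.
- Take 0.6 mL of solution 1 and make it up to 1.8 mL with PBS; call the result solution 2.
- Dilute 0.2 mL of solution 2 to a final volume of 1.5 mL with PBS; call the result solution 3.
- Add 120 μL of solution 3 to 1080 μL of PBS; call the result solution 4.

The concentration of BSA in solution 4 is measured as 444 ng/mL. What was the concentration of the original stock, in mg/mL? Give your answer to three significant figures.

2.50 mg/mL

Step 1: 4 mL + 96 mL = 100 mL total → factor 100/4 = 25
Step 2: 0.6 mL brought to 1.8 mL → factor 1.8/0.6 = 3
Step 3: 0.2 mL brought to 1.5 mL → factor 1.5/0.2 = 7.5
Step 4: 120 μL + 1080 μL = 1200 μL total → factor 1200/120 = 10
Overall dilution factor = 25 × 3 × 7.5 × 10 = 5625
Stock = 444 ng/mL × 5625 = 2.498 × 10^6 ng/mL = 2.50 mg/mL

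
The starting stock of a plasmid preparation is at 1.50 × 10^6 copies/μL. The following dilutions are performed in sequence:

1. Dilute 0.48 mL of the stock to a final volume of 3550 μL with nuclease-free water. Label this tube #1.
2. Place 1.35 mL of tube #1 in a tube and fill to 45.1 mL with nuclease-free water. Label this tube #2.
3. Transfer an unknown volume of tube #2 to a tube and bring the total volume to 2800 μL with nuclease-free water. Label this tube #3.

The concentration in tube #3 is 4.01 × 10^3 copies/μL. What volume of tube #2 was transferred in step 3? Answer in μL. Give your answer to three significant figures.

Step 1: 0.48 mL brought to 3550 μL → factor 3.55/0.48 = 7.3958
Step 2: 1.35 mL brought to 45.1 mL → factor 45.1/1.35 = 33.407
Step 3: v brought to 2800 μL → factor = 2800 μL/v
Product of known-step factors = 247.08
Overall factor = 1.50 × 10^6 copies/μL / (4.01 × 10^3 copies/μL) = 374.06
Step-3 factor = 374.06 / 247.08 = 1.514
v = 2800 μL / 1.514 = 1.85 × 10^3 μL

1.85 × 10^3 μL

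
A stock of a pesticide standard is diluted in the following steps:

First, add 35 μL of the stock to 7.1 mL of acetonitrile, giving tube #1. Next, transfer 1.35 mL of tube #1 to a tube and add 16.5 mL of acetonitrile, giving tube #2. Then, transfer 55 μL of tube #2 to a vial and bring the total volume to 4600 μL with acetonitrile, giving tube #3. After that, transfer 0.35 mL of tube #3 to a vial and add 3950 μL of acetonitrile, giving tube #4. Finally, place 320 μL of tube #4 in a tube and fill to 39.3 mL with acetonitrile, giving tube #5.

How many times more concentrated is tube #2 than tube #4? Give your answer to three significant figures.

Step 1: 35 μL + 7.1 mL = 7135 μL total → factor 7135/35 = 203.86
Step 2: 1.35 mL + 16.5 mL = 17.85 mL total → factor 17.85/1.35 = 13.222
Step 3: 55 μL brought to 4600 μL → factor 4600/55 = 83.636
Step 4: 0.35 mL + 3950 μL = 4.3 mL total → factor 4.3/0.35 = 12.286
Dilution factor to tube #2 = 2695.4; to tube #4 = 2.7697 × 10^6
[tube #2]/[tube #4] = (factor to tube #4)/(factor to tube #2) = 2.7697 × 10^6/2695.4 = 1.03 × 10^3

1.03 × 10^3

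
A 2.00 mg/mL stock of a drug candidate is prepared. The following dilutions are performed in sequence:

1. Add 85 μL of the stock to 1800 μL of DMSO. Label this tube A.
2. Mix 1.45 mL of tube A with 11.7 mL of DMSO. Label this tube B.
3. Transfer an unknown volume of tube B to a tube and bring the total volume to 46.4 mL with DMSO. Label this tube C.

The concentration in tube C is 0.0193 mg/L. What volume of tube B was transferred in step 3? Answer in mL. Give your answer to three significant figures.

0.0901 mL

Step 1: 85 μL + 1800 μL = 1885 μL total → factor 1885/85 = 22.176
Step 2: 1.45 mL + 11.7 mL = 13.15 mL total → factor 13.15/1.45 = 9.069
Step 3: v brought to 46.4 mL → factor = 46.4 mL/v
Product of known-step factors = 201.12
Overall factor = 2.00 mg/mL / (0.0193 mg/L) = 1.0363 × 10^5
Step-3 factor = 1.0363 × 10^5 / 201.12 = 515.26
v = 46.4 mL / 515.26 = 0.0901 mL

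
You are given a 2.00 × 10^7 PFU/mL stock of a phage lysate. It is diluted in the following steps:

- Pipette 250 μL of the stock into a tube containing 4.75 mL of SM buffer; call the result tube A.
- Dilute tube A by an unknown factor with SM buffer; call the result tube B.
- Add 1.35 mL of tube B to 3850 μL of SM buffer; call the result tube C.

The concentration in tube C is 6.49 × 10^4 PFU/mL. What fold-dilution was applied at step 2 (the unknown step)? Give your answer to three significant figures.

Step 1: 250 μL + 4.75 mL = 5000 μL total → factor 5000/250 = 20
Step 2: unknown factor x
Step 3: 1.35 mL + 3850 μL = 5.2 mL total → factor 5.2/1.35 = 3.8519
Product of known-step factors = 77.037
Overall factor = 2.00 × 10^7 PFU/mL / (6.49 × 10^4 PFU/mL) = 308.17
x = 308.17 / 77.037 = 4.00

4.00-fold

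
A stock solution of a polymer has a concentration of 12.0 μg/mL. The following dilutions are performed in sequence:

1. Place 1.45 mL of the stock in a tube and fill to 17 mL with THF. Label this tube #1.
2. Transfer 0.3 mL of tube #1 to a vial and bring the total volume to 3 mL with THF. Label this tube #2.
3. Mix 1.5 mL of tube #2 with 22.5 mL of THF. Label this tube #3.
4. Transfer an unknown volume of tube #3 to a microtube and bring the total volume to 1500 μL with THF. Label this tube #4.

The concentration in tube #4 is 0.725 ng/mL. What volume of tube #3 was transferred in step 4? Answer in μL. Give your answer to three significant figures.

Step 1: 1.45 mL brought to 17 mL → factor 17/1.45 = 11.724
Step 2: 0.3 mL brought to 3 mL → factor 3/0.3 = 10
Step 3: 1.5 mL + 22.5 mL = 24 mL total → factor 24/1.5 = 16
Step 4: v brought to 1500 μL → factor = 1500 μL/v
Product of known-step factors = 1875.9
Overall factor = 12.0 μg/mL / (0.725 ng/mL) = 16552
Step-4 factor = 16552 / 1875.9 = 8.8235
v = 1500 μL / 8.8235 = 170 μL

170 μL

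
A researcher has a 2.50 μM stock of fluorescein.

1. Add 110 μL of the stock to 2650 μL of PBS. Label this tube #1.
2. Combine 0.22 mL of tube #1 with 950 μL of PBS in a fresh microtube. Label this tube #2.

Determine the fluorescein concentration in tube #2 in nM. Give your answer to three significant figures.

18.7 nM

Step 1: 110 μL + 2650 μL = 2760 μL total → factor 2760/110 = 25.091
Step 2: 0.22 mL + 950 μL = 1.17 mL total → factor 1.17/0.22 = 5.3182
Overall dilution factor = 25.091 × 5.3182 = 133.44
Final = 2.50 μM / 133.44 = 0.01874 μM = 18.7 nM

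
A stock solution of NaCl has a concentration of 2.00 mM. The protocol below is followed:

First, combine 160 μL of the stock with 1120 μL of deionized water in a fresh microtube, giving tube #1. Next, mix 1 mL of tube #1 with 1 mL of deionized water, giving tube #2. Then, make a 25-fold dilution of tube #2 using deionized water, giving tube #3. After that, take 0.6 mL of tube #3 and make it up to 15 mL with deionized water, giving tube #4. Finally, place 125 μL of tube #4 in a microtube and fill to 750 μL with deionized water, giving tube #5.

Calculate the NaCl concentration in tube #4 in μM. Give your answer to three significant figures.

Step 1: 160 μL + 1120 μL = 1280 μL total → factor 1280/160 = 8
Step 2: 1 mL + 1 mL = 2 mL total → factor 2/1 = 2
Step 3: 25-fold → factor 25
Step 4: 0.6 mL brought to 15 mL → factor 15/0.6 = 25
Dilution factor through tube #4 = 8 × 2 × 25 × 25 = 10000
[tube #4] = 2.00 mM / 10000 = 0.0002000 mM = 0.200 μM

0.200 μM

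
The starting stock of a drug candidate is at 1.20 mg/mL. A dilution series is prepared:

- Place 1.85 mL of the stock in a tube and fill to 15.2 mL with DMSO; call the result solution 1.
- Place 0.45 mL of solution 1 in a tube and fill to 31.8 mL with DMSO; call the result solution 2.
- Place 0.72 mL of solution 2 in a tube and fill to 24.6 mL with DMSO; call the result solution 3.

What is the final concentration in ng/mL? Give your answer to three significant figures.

Step 1: 1.85 mL brought to 15.2 mL → factor 15.2/1.85 = 8.2162
Step 2: 0.45 mL brought to 31.8 mL → factor 31.8/0.45 = 70.667
Step 3: 0.72 mL brought to 24.6 mL → factor 24.6/0.72 = 34.167
Overall dilution factor = 8.2162 × 70.667 × 34.167 = 19838
Final = 1.20 mg/mL / 19838 = 6.049 × 10^-5 mg/mL = 60.5 ng/mL

60.5 ng/mL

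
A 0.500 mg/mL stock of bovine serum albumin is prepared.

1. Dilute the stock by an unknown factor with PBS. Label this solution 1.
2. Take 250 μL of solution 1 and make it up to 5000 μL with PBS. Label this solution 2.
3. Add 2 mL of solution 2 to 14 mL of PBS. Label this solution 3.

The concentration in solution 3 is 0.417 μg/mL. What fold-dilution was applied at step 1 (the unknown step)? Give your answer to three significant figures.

7.49-fold

Step 1: unknown factor x
Step 2: 250 μL brought to 5000 μL → factor 5000/250 = 20
Step 3: 2 mL + 14 mL = 16 mL total → factor 16/2 = 8
Product of known-step factors = 160
Overall factor = 0.500 mg/mL / (0.417 μg/mL) = 1199
x = 1199 / 160 = 7.49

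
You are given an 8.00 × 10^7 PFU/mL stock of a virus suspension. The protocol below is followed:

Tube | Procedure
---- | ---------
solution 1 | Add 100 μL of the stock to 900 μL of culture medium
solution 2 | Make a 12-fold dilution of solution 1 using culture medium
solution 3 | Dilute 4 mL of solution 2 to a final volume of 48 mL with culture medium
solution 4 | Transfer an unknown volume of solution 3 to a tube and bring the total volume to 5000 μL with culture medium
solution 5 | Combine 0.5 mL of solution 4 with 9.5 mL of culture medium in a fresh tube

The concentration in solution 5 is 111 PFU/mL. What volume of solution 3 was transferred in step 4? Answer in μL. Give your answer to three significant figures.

200 μL

Step 1: 100 μL + 900 μL = 1000 μL total → factor 1000/100 = 10
Step 2: 12-fold → factor 12
Step 3: 4 mL brought to 48 mL → factor 48/4 = 12
Step 4: v brought to 5000 μL → factor = 5000 μL/v
Step 5: 0.5 mL + 9.5 mL = 10 mL total → factor 10/0.5 = 20
Product of known-step factors = 28800
Overall factor = 8.00 × 10^7 PFU/mL / (111 PFU/mL) = 7.2072 × 10^5
Step-4 factor = 7.2072 × 10^5 / 28800 = 25.025
v = 5000 μL / 25.025 = 200 μL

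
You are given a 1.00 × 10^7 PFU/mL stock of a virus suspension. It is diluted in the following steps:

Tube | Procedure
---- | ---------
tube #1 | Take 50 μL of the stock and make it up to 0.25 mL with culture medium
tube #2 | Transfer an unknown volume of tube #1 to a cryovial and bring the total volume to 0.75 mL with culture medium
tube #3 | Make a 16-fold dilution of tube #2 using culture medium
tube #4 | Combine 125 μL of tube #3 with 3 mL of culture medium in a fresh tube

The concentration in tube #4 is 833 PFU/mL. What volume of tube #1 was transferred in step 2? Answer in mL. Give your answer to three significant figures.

Step 1: 50 μL brought to 0.25 mL → factor 250/50 = 5
Step 2: v brought to 0.75 mL → factor = 0.75 mL/v
Step 3: 16-fold → factor 16
Step 4: 125 μL + 3 mL = 3125 μL total → factor 3125/125 = 25
Product of known-step factors = 2000
Overall factor = 1.00 × 10^7 PFU/mL / (833 PFU/mL) = 12005
Step-2 factor = 12005 / 2000 = 6.0024
v = 0.75 mL / 6.0024 = 0.125 mL

0.125 mL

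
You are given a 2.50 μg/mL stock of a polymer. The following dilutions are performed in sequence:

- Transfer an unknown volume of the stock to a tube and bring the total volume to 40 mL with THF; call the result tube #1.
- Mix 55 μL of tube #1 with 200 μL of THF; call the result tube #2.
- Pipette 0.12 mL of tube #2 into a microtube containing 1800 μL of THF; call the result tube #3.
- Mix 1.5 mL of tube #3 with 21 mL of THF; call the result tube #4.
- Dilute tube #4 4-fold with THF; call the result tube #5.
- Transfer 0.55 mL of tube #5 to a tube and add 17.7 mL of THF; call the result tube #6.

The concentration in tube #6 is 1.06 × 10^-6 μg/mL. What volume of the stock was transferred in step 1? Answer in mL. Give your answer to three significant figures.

Step 1: v brought to 40 mL → factor = 40 mL/v
Step 2: 55 μL + 200 μL = 255 μL total → factor 255/55 = 4.6364
Step 3: 0.12 mL + 1800 μL = 1.92 mL total → factor 1.92/0.12 = 16
Step 4: 1.5 mL + 21 mL = 22.5 mL total → factor 22.5/1.5 = 15
Step 5: 4-fold → factor 4
Step 6: 0.55 mL + 17.7 mL = 18.25 mL total → factor 18.25/0.55 = 33.182
Product of known-step factors = 1.4769 × 10^5
Overall factor = 2.50 μg/mL / (1.06 × 10^-6 μg/mL) = 2.3585 × 10^6
Step-1 factor = 2.3585 × 10^6 / 1.4769 × 10^5 = 15.969
v = 40 mL / 15.969 = 2.50 mL

2.50 mL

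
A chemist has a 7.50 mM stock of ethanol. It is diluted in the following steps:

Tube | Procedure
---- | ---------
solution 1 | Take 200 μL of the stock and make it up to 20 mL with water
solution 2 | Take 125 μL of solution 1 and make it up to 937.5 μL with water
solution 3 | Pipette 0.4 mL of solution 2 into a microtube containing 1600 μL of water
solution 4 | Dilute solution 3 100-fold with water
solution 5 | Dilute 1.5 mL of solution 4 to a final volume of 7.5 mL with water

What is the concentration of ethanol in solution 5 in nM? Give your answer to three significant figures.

4.00 nM

Step 1: 200 μL brought to 20 mL → factor 20000/200 = 100
Step 2: 125 μL brought to 937.5 μL → factor 937.5/125 = 7.5
Step 3: 0.4 mL + 1600 μL = 2 mL total → factor 2/0.4 = 5
Step 4: 100-fold → factor 100
Step 5: 1.5 mL brought to 7.5 mL → factor 7.5/1.5 = 5
Overall dilution factor = 100 × 7.5 × 5 × 100 × 5 = 1.875 × 10^6
Final = 7.50 mM / 1.875 × 10^6 = 4.000 × 10^-6 mM = 4.00 nM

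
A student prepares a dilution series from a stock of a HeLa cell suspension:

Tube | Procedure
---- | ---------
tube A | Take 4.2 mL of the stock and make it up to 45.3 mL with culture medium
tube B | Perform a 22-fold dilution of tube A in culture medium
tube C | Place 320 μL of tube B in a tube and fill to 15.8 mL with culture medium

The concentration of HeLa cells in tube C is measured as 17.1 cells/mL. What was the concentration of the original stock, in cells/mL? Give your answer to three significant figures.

2.00 × 10^5 cells/mL

Step 1: 4.2 mL brought to 45.3 mL → factor 45.3/4.2 = 10.786
Step 2: 22-fold → factor 22
Step 3: 320 μL brought to 15.8 mL → factor 15800/320 = 49.375
Overall dilution factor = 10.786 × 22 × 49.375 = 11716
Stock = 17.1 cells/mL × 11716 = 2.00 × 10^5 cells/mL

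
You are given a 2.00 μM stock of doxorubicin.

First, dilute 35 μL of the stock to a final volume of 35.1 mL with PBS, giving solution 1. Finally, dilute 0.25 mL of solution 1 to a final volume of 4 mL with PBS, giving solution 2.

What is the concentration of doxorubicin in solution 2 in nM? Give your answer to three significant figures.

0.125 nM

Step 1: 35 μL brought to 35.1 mL → factor 35100/35 = 1002.9
Step 2: 0.25 mL brought to 4 mL → factor 4/0.25 = 16
Overall dilution factor = 1002.9 × 16 = 16046
Final = 2.00 μM / 16046 = 0.0001246 μM = 0.125 nM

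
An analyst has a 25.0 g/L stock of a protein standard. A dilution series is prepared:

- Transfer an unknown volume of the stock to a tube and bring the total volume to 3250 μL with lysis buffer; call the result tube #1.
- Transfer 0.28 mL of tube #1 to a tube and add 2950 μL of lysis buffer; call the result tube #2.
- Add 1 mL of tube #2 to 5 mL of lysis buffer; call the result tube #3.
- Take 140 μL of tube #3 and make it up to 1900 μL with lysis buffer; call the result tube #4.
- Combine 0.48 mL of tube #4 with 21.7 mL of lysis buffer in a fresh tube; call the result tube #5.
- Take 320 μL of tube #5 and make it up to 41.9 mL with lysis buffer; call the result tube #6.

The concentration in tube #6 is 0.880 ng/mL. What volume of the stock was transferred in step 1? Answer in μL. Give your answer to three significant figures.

650 μL

Step 1: v brought to 3250 μL → factor = 3250 μL/v
Step 2: 0.28 mL + 2950 μL = 3.23 mL total → factor 3.23/0.28 = 11.536
Step 3: 1 mL + 5 mL = 6 mL total → factor 6/1 = 6
Step 4: 140 μL brought to 1900 μL → factor 1900/140 = 13.571
Step 5: 0.48 mL + 21.7 mL = 22.18 mL total → factor 22.18/0.48 = 46.208
Step 6: 320 μL brought to 41.9 mL → factor 41900/320 = 130.94
Product of known-step factors = 5.6834 × 10^6
Overall factor = 25.0 g/L / (0.880 ng/mL) = 2.8409 × 10^7
Step-1 factor = 2.8409 × 10^7 / 5.6834 × 10^6 = 4.9986
v = 3250 μL / 4.9986 = 650 μL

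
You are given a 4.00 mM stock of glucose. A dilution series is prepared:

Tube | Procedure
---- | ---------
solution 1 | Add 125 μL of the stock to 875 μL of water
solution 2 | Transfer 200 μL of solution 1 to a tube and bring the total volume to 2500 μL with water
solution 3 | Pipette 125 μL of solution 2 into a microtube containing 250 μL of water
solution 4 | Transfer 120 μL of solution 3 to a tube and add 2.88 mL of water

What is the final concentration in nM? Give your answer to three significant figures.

533 nM

Step 1: 125 μL + 875 μL = 1000 μL total → factor 1000/125 = 8
Step 2: 200 μL brought to 2500 μL → factor 2500/200 = 12.5
Step 3: 125 μL + 250 μL = 375 μL total → factor 375/125 = 3
Step 4: 120 μL + 2.88 mL = 3000 μL total → factor 3000/120 = 25
Overall dilution factor = 8 × 12.5 × 3 × 25 = 7500
Final = 4.00 mM / 7500 = 0.0005333 mM = 533 nM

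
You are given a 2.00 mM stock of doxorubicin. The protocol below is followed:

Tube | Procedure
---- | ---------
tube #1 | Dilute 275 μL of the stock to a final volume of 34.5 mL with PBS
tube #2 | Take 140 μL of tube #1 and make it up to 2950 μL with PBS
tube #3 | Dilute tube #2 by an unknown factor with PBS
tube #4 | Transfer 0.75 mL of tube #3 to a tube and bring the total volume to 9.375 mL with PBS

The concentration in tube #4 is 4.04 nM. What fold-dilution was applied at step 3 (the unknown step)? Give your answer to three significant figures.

Step 1: 275 μL brought to 34.5 mL → factor 34500/275 = 125.45
Step 2: 140 μL brought to 2950 μL → factor 2950/140 = 21.071
Step 3: unknown factor x
Step 4: 0.75 mL brought to 9.375 mL → factor 9.375/0.75 = 12.5
Product of known-step factors = 33044
Overall factor = 2.00 mM / (4.04 nM) = 4.9505 × 10^5
x = 4.9505 × 10^5 / 33044 = 15.0

15.0-fold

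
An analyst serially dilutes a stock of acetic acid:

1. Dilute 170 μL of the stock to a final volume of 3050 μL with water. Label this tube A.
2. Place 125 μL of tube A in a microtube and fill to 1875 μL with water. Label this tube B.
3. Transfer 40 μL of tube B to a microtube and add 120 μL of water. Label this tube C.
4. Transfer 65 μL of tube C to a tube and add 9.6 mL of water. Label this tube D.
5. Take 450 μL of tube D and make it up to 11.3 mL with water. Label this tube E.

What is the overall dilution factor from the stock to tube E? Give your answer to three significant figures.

Step 1: 170 μL brought to 3050 μL → factor 3050/170 = 17.941
Step 2: 125 μL brought to 1875 μL → factor 1875/125 = 15
Step 3: 40 μL + 120 μL = 160 μL total → factor 160/40 = 4
Step 4: 65 μL + 9.6 mL = 9665 μL total → factor 9665/65 = 148.69
Step 5: 450 μL brought to 11.3 mL → factor 11300/450 = 25.111
Overall dilution factor = 17.941 × 15 × 4 × 148.69 × 25.111 = 4.0194 × 10^6

4.02 × 10^6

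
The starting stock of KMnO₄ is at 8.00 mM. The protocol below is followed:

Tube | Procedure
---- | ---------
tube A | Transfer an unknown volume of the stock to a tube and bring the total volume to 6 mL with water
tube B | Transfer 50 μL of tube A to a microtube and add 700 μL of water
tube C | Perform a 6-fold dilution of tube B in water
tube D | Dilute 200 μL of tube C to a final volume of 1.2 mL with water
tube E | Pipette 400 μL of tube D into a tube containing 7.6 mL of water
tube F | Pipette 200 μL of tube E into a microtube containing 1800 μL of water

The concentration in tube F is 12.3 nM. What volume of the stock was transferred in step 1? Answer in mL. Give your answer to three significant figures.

0.996 mL

Step 1: v brought to 6 mL → factor = 6 mL/v
Step 2: 50 μL + 700 μL = 750 μL total → factor 750/50 = 15
Step 3: 6-fold → factor 6
Step 4: 200 μL brought to 1.2 mL → factor 1200/200 = 6
Step 5: 400 μL + 7.6 mL = 8000 μL total → factor 8000/400 = 20
Step 6: 200 μL + 1800 μL = 2000 μL total → factor 2000/200 = 10
Product of known-step factors = 1.08 × 10^5
Overall factor = 8.00 mM / (12.3 nM) = 6.5041 × 10^5
Step-1 factor = 6.5041 × 10^5 / 1.08 × 10^5 = 6.0223
v = 6 mL / 6.0223 = 0.996 mL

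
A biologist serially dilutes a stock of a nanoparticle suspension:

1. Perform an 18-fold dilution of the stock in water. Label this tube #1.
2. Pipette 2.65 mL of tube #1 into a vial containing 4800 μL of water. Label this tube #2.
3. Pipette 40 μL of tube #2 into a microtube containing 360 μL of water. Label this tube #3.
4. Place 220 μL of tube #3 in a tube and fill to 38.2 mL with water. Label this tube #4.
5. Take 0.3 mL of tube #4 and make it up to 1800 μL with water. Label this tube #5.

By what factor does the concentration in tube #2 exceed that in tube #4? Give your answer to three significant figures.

1.74 × 10^3

Step 1: 18-fold → factor 18
Step 2: 2.65 mL + 4800 μL = 7.45 mL total → factor 7.45/2.65 = 2.8113
Step 3: 40 μL + 360 μL = 400 μL total → factor 400/40 = 10
Step 4: 220 μL brought to 38.2 mL → factor 38200/220 = 173.64
Dilution factor to tube #2 = 50.604; to tube #4 = 87867
[tube #2]/[tube #4] = (factor to tube #4)/(factor to tube #2) = 87867/50.604 = 1.74 × 10^3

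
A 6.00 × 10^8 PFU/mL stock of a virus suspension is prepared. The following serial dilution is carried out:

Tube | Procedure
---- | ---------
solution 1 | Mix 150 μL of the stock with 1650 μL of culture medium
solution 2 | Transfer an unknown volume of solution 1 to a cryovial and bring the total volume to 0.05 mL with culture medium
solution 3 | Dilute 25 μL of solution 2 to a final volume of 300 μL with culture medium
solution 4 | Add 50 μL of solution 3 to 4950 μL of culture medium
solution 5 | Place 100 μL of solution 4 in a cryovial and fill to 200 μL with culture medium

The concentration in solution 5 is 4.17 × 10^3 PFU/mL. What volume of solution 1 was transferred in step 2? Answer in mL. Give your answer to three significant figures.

0.0100 mL

Step 1: 150 μL + 1650 μL = 1800 μL total → factor 1800/150 = 12
Step 2: v brought to 0.05 mL → factor = 0.05 mL/v
Step 3: 25 μL brought to 300 μL → factor 300/25 = 12
Step 4: 50 μL + 4950 μL = 5000 μL total → factor 5000/50 = 100
Step 5: 100 μL brought to 200 μL → factor 200/100 = 2
Product of known-step factors = 28800
Overall factor = 6.00 × 10^8 PFU/mL / (4.17 × 10^3 PFU/mL) = 1.4388 × 10^5
Step-2 factor = 1.4388 × 10^5 / 28800 = 4.996
v = 0.05 mL / 4.996 = 0.0100 mL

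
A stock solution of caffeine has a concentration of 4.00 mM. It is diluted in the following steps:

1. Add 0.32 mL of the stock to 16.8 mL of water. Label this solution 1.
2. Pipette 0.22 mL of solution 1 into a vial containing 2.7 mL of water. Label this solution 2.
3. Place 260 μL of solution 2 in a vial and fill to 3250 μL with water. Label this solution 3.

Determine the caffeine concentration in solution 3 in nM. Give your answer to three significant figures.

Step 1: 0.32 mL + 16.8 mL = 17.12 mL total → factor 17.12/0.32 = 53.5
Step 2: 0.22 mL + 2.7 mL = 2.92 mL total → factor 2.92/0.22 = 13.273
Step 3: 260 μL brought to 3250 μL → factor 3250/260 = 12.5
Overall dilution factor = 53.5 × 13.273 × 12.5 = 8876.1
Final = 4.00 mM / 8876.1 = 0.0004506 mM = 451 nM

451 nM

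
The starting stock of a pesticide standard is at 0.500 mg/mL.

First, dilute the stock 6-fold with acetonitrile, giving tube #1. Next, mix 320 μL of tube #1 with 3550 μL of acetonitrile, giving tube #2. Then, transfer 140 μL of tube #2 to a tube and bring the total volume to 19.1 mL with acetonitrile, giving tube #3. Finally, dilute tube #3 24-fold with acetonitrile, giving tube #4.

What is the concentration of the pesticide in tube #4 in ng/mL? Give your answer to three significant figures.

Step 1: 6-fold → factor 6
Step 2: 320 μL + 3550 μL = 3870 μL total → factor 3870/320 = 12.094
Step 3: 140 μL brought to 19.1 mL → factor 19100/140 = 136.43
Step 4: 24-fold → factor 24
Overall dilution factor = 6 × 12.094 × 136.43 × 24 = 2.3759 × 10^5
Final = 0.500 mg/mL / 2.3759 × 10^5 = 2.104 × 10^-6 mg/mL = 2.10 ng/mL

2.10 ng/mL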